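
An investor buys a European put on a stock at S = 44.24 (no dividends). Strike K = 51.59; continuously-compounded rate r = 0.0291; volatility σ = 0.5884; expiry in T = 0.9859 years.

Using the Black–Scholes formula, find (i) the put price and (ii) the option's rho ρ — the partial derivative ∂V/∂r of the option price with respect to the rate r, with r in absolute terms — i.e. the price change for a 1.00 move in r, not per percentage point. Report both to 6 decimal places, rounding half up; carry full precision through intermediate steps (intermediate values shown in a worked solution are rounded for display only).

σ√T = 0.5884·√0.9859 = 0.584237
d₁ = (ln(S/K) + (r+σ²/2)T) / (σ√T) = (ln(44.24/51.59) + (0.0291+0.5884²/2)·0.9859) / 0.584237 = (-0.153698 + 0.199356) / 0.584237 = 0.078149
d₂ = d₁ − σ√T = 0.078149 − 0.584237 = -0.506088
e^{−rT} = e^{−0.0291·0.9859} = 0.971718
N(−d₁) = 0.468855,  N(−d₂) = 0.693603
Put price V = K·e^{−rT}·N(−d₂) − S·N(−d₁) = 34.770938 − 20.742131 = 14.028807
ρ = −K·T·e^{−rT}·N(−d₂) = -34.280668

price = 14.028807
ρ = -34.280668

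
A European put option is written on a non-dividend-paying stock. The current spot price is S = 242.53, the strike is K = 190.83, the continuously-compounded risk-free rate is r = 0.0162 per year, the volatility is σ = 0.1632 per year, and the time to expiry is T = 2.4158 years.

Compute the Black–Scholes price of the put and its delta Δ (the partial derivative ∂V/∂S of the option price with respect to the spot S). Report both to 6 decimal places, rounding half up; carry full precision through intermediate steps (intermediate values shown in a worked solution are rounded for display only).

price = 3.656926
Δ = -0.110052

σ√T = 0.1632·√2.4158 = 0.253659
d₁ = (ln(S/K) + (r+σ²/2)T) / (σ√T) = (ln(242.53/190.83) + (0.0162+0.1632²/2)·2.4158) / 0.253659 = (0.239742 + 0.071307) / 0.253659 = 1.226251
d₂ = d₁ − σ√T = 1.226251 − 0.253659 = 0.972592
e^{−rT} = e^{−0.0162·2.4158} = 0.961620
N(−d₁) = 0.110052,  N(−d₂) = 0.165378
Put price V = K·e^{−rT}·N(−d₂) − S·N(−d₁) = 30.347861 − 26.690935 = 3.656926
Δ = −N(−d₁) = -0.110052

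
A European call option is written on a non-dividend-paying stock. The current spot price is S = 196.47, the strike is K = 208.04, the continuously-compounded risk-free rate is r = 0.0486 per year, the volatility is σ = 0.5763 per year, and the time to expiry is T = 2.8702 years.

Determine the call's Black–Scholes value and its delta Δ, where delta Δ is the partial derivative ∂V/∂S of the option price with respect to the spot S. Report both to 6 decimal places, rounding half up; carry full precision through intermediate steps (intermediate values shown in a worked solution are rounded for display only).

price = 78.676086
Δ = 0.716487

σ√T = 0.5763·√2.8702 = 0.976348
d₁ = (ln(S/K) + (r+σ²/2)T) / (σ√T) = (ln(196.47/208.04) + (0.0486+0.5763²/2)·2.8702) / 0.976348 = (-0.057221 + 0.616120) / 0.976348 = 0.572438
d₂ = d₁ − σ√T = 0.572438 − 0.976348 = -0.403910
e^{−rT} = e^{−0.0486·2.8702} = 0.869800
N(d₁) = 0.716487,  N(d₂) = 0.343139
Call price V = S·N(d₁) − K·e^{−rT}·N(d₂) = 140.768283 − 62.092198 = 78.676086
Δ = N(d₁) = 0.716487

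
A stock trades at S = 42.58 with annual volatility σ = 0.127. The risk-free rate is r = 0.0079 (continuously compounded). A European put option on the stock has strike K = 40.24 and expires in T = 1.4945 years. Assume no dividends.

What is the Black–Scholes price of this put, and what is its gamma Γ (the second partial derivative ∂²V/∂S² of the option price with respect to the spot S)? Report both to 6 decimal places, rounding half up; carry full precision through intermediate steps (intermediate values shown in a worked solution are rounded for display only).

σ√T = 0.127·√1.4945 = 0.155257
d₁ = (ln(S/K) + (r+σ²/2)T) / (σ√T) = (ln(42.58/40.24) + (0.0079+0.127²/2)·1.4945) / 0.155257 = (0.056523 + 0.023859) / 0.155257 = 0.517735
d₂ = d₁ − σ√T = 0.517735 − 0.155257 = 0.362478
e^{−rT} = e^{−0.0079·1.4945} = 0.988263
N(−d₁) = 0.302322,  N(−d₂) = 0.358497
Put price V = K·e^{−rT}·N(−d₂) − S·N(−d₁) = 14.256620 − 12.872853 = 1.383767
φ(d₁) = (1/√(2π))·e^{−d₁²/2} = 0.348902
Γ = φ(d₁) / (S·σ·√T) = 0.052777

price = 1.383767
Γ = 0.052777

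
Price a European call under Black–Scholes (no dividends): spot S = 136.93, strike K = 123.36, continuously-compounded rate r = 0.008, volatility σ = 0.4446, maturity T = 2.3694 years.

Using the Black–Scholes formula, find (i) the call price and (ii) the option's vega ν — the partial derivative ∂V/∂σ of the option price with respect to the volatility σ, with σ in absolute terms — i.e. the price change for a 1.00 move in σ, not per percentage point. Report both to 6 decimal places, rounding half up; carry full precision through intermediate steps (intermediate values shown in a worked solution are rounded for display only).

price = 43.021057
ν = 73.362373

σ√T = 0.4446·√2.3694 = 0.684366
d₁ = (ln(S/K) + (r+σ²/2)T) / (σ√T) = (ln(136.93/123.36) + (0.008+0.4446²/2)·2.3694) / 0.684366 = (0.104363 + 0.253134) / 0.684366 = 0.522376
d₂ = d₁ − σ√T = 0.522376 − 0.684366 = -0.161990
e^{−rT} = e^{−0.008·2.3694} = 0.981223
N(d₁) = 0.699296,  N(d₂) = 0.435657
Call price V = S·N(d₁) − K·e^{−rT}·N(d₂) = 95.754579 − 52.733522 = 43.021057
φ(d₁) = (1/√(2π))·e^{−d₁²/2} = 0.348061
ν = S·φ(d₁)·√T = 73.362373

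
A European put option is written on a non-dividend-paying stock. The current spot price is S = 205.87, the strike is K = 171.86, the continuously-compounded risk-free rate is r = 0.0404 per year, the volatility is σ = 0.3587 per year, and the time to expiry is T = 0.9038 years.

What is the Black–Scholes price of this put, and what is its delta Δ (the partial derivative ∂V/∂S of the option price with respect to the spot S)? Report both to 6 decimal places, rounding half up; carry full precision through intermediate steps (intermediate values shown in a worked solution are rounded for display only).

price = 9.926297
Δ = -0.209811

σ√T = 0.3587·√0.9038 = 0.341010
d₁ = (ln(S/K) + (r+σ²/2)T) / (σ√T) = (ln(205.87/171.86) + (0.0404+0.3587²/2)·0.9038) / 0.341010 = (0.180565 + 0.094658) / 0.341010 = 0.807079
d₂ = d₁ − σ√T = 0.807079 − 0.341010 = 0.466069
e^{−rT} = e^{−0.0404·0.9038} = 0.964145
N(−d₁) = 0.209811,  N(−d₂) = 0.320583
Put price V = K·e^{−rT}·N(−d₂) − S·N(−d₁) = 53.119986 − 43.193689 = 9.926297
Δ = −N(−d₁) = -0.209811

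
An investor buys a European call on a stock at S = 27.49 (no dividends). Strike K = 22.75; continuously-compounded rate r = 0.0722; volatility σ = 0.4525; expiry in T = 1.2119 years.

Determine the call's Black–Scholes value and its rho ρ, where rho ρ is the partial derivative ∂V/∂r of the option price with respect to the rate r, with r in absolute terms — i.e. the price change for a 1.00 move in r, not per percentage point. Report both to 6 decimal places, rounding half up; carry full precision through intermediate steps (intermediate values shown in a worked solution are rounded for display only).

σ√T = 0.4525·√1.2119 = 0.498141
d₁ = (ln(S/K) + (r+σ²/2)T) / (σ√T) = (ln(27.49/22.75) + (0.0722+0.4525²/2)·1.2119) / 0.498141 = (0.189257 + 0.211571) / 0.498141 = 0.804649
d₂ = d₁ − σ√T = 0.804649 − 0.498141 = 0.306508
e^{−rT} = e^{−0.0722·1.2119} = 0.916220
N(d₁) = 0.789489,  N(d₂) = 0.620391
Call price V = S·N(d₁) − K·e^{−rT}·N(d₂) = 21.703049 − 12.931432 = 8.771617
ρ = K·T·e^{−rT}·N(d₂) = 15.671602

price = 8.771617
ρ = 15.671602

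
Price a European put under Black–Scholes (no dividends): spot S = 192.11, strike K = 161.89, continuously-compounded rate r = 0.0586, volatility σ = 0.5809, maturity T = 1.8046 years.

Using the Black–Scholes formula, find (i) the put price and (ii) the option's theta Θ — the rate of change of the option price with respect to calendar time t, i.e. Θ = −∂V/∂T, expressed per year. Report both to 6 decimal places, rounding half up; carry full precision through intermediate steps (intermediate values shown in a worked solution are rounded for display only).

price = 31.048773
Θ = -8.167230

σ√T = 0.5809·√1.8046 = 0.780354
d₁ = (ln(S/K) + (r+σ²/2)T) / (σ√T) = (ln(192.11/161.89) + (0.0586+0.5809²/2)·1.8046) / 0.780354 = (0.171151 + 0.410226) / 0.780354 = 0.745017
d₂ = d₁ − σ√T = 0.745017 − 0.780354 = -0.035338
e^{−rT} = e^{−0.0586·1.8046} = 0.899650
N(−d₁) = 0.228131,  N(−d₂) = 0.514095
Put price V = K·e^{−rT}·N(−d₂) − S·N(−d₁) = 74.874982 − 43.826208 = 31.048773
φ(d₁) = (1/√(2π))·e^{−d₁²/2} = 0.302261
Θ = −S·φ(d₁)·σ/(2√T) + r·K·e^{−rT}·N(−d₂) = −12.554904 + 4.387674 = -8.167230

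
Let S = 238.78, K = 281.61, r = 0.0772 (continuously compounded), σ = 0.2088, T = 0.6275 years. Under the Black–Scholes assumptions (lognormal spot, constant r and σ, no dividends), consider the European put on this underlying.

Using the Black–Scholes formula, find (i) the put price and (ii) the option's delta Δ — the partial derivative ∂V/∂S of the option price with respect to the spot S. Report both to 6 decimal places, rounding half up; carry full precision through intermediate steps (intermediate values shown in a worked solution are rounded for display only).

price = 35.436927
Δ = -0.732988

σ√T = 0.2088·√0.6275 = 0.165401
d₁ = (ln(S/K) + (r+σ²/2)T) / (σ√T) = (ln(238.78/281.61) + (0.0772+0.2088²/2)·0.6275) / 0.165401 = (-0.164981 + 0.062122) / 0.165401 = -0.621877
d₂ = d₁ − σ√T = -0.621877 − 0.165401 = -0.787277
e^{−rT} = e^{−0.0772·0.6275} = 0.952712
N(−d₁) = 0.732988,  N(−d₂) = 0.784440
Put price V = K·e^{−rT}·N(−d₂) − S·N(−d₁) = 210.459912 − 175.022985 = 35.436927
Δ = −N(−d₁) = -0.732988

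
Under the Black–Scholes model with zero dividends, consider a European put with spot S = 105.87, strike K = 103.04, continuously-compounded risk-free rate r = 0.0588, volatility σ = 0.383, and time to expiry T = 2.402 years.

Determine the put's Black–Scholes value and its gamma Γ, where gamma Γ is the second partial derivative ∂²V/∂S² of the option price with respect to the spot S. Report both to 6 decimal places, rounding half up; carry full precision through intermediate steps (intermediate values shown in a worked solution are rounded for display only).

σ√T = 0.383·√2.402 = 0.593588
d₁ = (ln(S/K) + (r+σ²/2)T) / (σ√T) = (ln(105.87/103.04) + (0.0588+0.383²/2)·2.402) / 0.593588 = (0.027095 + 0.317411) / 0.593588 = 0.580378
d₂ = d₁ − σ√T = 0.580378 − 0.593588 = -0.013210
e^{−rT} = e^{−0.0588·2.402} = 0.868283
N(−d₁) = 0.280830,  N(−d₂) = 0.505270
Put price V = K·e^{−rT}·N(−d₂) − S·N(−d₁) = 45.205419 − 29.731446 = 15.473973
φ(d₁) = (1/√(2π))·e^{−d₁²/2} = 0.337106
Γ = φ(d₁) / (S·σ·√T) = 0.005364

price = 15.473973
Γ = 0.005364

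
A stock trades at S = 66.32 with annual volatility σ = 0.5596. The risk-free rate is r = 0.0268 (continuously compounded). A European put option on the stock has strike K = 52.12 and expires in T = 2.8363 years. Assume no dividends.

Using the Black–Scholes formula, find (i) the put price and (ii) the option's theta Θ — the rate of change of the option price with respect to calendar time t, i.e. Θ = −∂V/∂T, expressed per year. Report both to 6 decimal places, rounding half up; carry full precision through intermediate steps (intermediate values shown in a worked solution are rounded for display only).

σ√T = 0.5596·√2.8363 = 0.942440
d₁ = (ln(S/K) + (r+σ²/2)T) / (σ√T) = (ln(66.32/52.12) + (0.0268+0.5596²/2)·2.8363) / 0.942440 = (0.240943 + 0.520110) / 0.942440 = 0.807534
d₂ = d₁ − σ√T = 0.807534 − 0.942440 = -0.134906
e^{−rT} = e^{−0.0268·2.8363} = 0.926804
N(−d₁) = 0.209679,  N(−d₂) = 0.553657
Put price V = K·e^{−rT}·N(−d₂) − S·N(−d₁) = 26.744425 − 13.905944 = 12.838481
φ(d₁) = (1/√(2π))·e^{−d₁²/2} = 0.287943
Θ = −S·φ(d₁)·σ/(2√T) + r·K·e^{−rT}·N(−d₂) = −3.172650 + 0.716751 = -2.455899

price = 12.838481
Θ = -2.455899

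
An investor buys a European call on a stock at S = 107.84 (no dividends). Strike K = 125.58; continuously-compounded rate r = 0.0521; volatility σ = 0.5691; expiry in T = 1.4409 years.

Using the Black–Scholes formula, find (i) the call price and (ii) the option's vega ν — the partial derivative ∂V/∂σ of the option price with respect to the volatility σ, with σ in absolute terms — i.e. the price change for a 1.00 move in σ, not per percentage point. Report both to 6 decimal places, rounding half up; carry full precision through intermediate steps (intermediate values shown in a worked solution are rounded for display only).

σ√T = 0.5691·√1.4409 = 0.683133
d₁ = (ln(S/K) + (r+σ²/2)T) / (σ√T) = (ln(107.84/125.58) + (0.0521+0.5691²/2)·1.4409) / 0.683133 = (-0.152294 + 0.308406) / 0.683133 = 0.228524
d₂ = d₁ − σ√T = 0.228524 − 0.683133 = -0.454610
e^{−rT} = e^{−0.0521·1.4409} = 0.927678
N(d₁) = 0.590380,  N(d₂) = 0.324695
Call price V = S·N(d₁) − K·e^{−rT}·N(d₂) = 63.666624 − 37.826245 = 25.840379
φ(d₁) = (1/√(2π))·e^{−d₁²/2} = 0.388660
ν = S·φ(d₁)·√T = 50.311443

price = 25.840379
ν = 50.311443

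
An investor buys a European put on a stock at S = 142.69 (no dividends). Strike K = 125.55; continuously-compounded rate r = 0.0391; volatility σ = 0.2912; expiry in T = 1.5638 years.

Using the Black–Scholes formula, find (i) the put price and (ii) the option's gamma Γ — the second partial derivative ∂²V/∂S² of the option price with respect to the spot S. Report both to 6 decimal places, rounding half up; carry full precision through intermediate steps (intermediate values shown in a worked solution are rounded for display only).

σ√T = 0.2912·√1.5638 = 0.364151
d₁ = (ln(S/K) + (r+σ²/2)T) / (σ√T) = (ln(142.69/125.55) + (0.0391+0.2912²/2)·1.5638) / 0.364151 = (0.127970 + 0.127448) / 0.364151 = 0.701406
d₂ = d₁ − σ√T = 0.701406 − 0.364151 = 0.337255
e^{−rT} = e^{−0.0391·1.5638} = 0.940687
N(−d₁) = 0.241525,  N(−d₂) = 0.367962
Put price V = K·e^{−rT}·N(−d₂) − S·N(−d₁) = 43.457567 − 34.463169 = 8.994398
φ(d₁) = (1/√(2π))·e^{−d₁²/2} = 0.311946
Γ = φ(d₁) / (S·σ·√T) = 0.006003

price = 8.994398
Γ = 0.006003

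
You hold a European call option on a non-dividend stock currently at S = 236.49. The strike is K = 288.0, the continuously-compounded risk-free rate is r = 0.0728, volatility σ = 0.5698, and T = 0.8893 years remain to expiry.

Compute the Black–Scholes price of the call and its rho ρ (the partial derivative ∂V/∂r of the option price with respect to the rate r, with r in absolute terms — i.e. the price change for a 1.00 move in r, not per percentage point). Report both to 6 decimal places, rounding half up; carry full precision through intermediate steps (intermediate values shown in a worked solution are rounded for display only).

price = 38.484134
ρ = 72.813010

σ√T = 0.5698·√0.8893 = 0.537337
d₁ = (ln(S/K) + (r+σ²/2)T) / (σ√T) = (ln(236.49/288.0) + (0.0728+0.5698²/2)·0.8893) / 0.537337 = (-0.197055 + 0.209106) / 0.537337 = 0.022429
d₂ = d₁ − σ√T = 0.022429 − 0.537337 = -0.514908
e^{−rT} = e^{−0.0728·0.8893} = 0.937310
N(d₁) = 0.508947,  N(d₂) = 0.303309
Call price V = S·N(d₁) − K·e^{−rT}·N(d₂) = 120.360902 − 81.876768 = 38.484134
ρ = K·T·e^{−rT}·N(d₂) = 72.813010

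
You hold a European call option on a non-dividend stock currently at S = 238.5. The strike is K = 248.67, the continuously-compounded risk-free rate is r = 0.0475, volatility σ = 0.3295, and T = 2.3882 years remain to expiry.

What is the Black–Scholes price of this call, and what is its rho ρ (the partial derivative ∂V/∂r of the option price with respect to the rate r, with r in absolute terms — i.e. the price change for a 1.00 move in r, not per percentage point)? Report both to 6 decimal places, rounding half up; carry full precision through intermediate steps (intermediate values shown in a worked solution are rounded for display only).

price = 54.969944
ρ = 241.068500

σ√T = 0.3295·√2.3882 = 0.509203
d₁ = (ln(S/K) + (r+σ²/2)T) / (σ√T) = (ln(238.5/248.67) + (0.0475+0.3295²/2)·2.3882) / 0.509203 = (-0.041757 + 0.243083) / 0.509203 = 0.395375
d₂ = d₁ − σ√T = 0.395375 − 0.509203 = -0.113828
e^{−rT} = e^{−0.0475·2.3882} = 0.892758
N(d₁) = 0.653717,  N(d₂) = 0.454687
Call price V = S·N(d₁) − K·e^{−rT}·N(d₂) = 155.911448 − 100.941504 = 54.969944
ρ = K·T·e^{−rT}·N(d₂) = 241.068500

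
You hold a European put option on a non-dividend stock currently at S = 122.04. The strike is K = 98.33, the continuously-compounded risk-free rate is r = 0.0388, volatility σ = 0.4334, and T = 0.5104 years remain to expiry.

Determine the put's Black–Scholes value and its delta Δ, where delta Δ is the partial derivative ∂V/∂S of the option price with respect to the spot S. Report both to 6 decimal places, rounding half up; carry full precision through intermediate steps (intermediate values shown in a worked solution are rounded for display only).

price = 4.287435
Δ = -0.179717

σ√T = 0.4334·√0.5104 = 0.309631
d₁ = (ln(S/K) + (r+σ²/2)T) / (σ√T) = (ln(122.04/98.33) + (0.0388+0.4334²/2)·0.5104) / 0.309631 = (0.216020 + 0.067739) / 0.309631 = 0.916442
d₂ = d₁ − σ√T = 0.916442 − 0.309631 = 0.606812
e^{−rT} = e^{−0.0388·0.5104} = 0.980391
N(−d₁) = 0.179717,  N(−d₂) = 0.271988
Put price V = K·e^{−rT}·N(−d₂) − S·N(−d₁) = 26.220153 − 21.932718 = 4.287435
Δ = −N(−d₁) = -0.179717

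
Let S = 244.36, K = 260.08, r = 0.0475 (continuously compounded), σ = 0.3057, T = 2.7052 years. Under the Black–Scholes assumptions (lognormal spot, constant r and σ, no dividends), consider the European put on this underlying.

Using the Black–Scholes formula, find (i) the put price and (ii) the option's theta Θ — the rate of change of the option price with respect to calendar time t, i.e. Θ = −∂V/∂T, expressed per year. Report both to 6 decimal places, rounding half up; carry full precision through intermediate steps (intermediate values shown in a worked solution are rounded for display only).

σ√T = 0.3057·√2.7052 = 0.502800
d₁ = (ln(S/K) + (r+σ²/2)T) / (σ√T) = (ln(244.36/260.08) + (0.0475+0.3057²/2)·2.7052) / 0.502800 = (-0.062347 + 0.254901) / 0.502800 = 0.382964
d₂ = d₁ − σ√T = 0.382964 − 0.502800 = -0.119836
e^{−rT} = e^{−0.0475·2.7052} = 0.879416
N(−d₁) = 0.350873,  N(−d₂) = 0.547694
Put price V = K·e^{−rT}·N(−d₂) − S·N(−d₁) = 125.267672 − 85.739405 = 39.528268
φ(d₁) = (1/√(2π))·e^{−d₁²/2} = 0.370734
Θ = −S·φ(d₁)·σ/(2√T) + r·K·e^{−rT}·N(−d₂) = −8.418968 + 5.950214 = -2.468753

price = 39.528268
Θ = -2.468753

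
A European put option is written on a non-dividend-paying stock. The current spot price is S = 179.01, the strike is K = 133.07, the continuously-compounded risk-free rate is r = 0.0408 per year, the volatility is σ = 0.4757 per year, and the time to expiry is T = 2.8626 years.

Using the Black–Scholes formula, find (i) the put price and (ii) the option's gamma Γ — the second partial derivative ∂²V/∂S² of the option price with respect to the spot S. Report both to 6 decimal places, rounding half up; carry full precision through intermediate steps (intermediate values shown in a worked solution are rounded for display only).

σ√T = 0.4757·√2.8626 = 0.804847
d₁ = (ln(S/K) + (r+σ²/2)T) / (σ√T) = (ln(179.01/133.07) + (0.0408+0.4757²/2)·2.8626) / 0.804847 = (0.296566 + 0.440684) / 0.804847 = 0.916012
d₂ = d₁ − σ√T = 0.916012 − 0.804847 = 0.111165
e^{−rT} = e^{−0.0408·2.8626} = 0.889768
N(−d₁) = 0.179830,  N(−d₂) = 0.455743
Put price V = K·e^{−rT}·N(−d₂) − S·N(−d₁) = 53.960616 − 32.191408 = 21.769208
φ(d₁) = (1/√(2π))·e^{−d₁²/2} = 0.262245
Γ = φ(d₁) / (S·σ·√T) = 0.001820

price = 21.769208
Γ = 0.001820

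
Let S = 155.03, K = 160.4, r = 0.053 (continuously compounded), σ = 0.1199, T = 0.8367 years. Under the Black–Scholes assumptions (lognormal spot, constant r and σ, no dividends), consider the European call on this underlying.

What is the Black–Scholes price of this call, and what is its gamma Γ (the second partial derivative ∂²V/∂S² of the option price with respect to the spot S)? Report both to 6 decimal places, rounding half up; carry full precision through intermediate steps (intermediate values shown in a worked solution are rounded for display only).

price = 7.568442
Γ = 0.023205

σ√T = 0.1199·√0.8367 = 0.109674
d₁ = (ln(S/K) + (r+σ²/2)T) / (σ√T) = (ln(155.03/160.4) + (0.053+0.1199²/2)·0.8367) / 0.109674 = (-0.034052 + 0.050359) / 0.109674 = 0.148688
d₂ = d₁ − σ√T = 0.148688 − 0.109674 = 0.039014
e^{−rT} = e^{−0.053·0.8367} = 0.956624
N(d₁) = 0.559100,  N(d₂) = 0.515560
Call price V = S·N(d₁) − K·e^{−rT}·N(d₂) = 86.677304 − 79.108863 = 7.568442
φ(d₁) = (1/√(2π))·e^{−d₁²/2} = 0.394557
Γ = φ(d₁) / (S·σ·√T) = 0.023205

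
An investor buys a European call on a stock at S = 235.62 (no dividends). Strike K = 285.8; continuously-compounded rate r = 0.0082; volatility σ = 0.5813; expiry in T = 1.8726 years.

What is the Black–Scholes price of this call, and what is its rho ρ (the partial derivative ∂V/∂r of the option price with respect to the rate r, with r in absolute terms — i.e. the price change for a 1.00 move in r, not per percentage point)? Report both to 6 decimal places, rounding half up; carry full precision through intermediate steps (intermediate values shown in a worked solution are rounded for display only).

σ√T = 0.5813·√1.8726 = 0.795468
d₁ = (ln(S/K) + (r+σ²/2)T) / (σ√T) = (ln(235.62/285.8) + (0.0082+0.5813²/2)·1.8726) / 0.795468 = (-0.193072 + 0.331740) / 0.795468 = 0.174323
d₂ = d₁ − σ√T = 0.174323 − 0.795468 = -0.621145
e^{−rT} = e^{−0.0082·1.8726} = 0.984762
N(d₁) = 0.569194,  N(d₂) = 0.267252
Call price V = S·N(d₁) − K·e^{−rT}·N(d₂) = 134.113515 − 75.216723 = 58.896792
ρ = K·T·e^{−rT}·N(d₂) = 140.850835

price = 58.896792
ρ = 140.850835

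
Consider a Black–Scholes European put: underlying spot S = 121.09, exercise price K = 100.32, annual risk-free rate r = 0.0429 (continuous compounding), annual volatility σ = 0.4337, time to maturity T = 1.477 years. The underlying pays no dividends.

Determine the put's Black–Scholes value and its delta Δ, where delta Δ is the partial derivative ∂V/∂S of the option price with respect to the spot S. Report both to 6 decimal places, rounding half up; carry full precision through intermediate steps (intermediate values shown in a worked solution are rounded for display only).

σ√T = 0.4337·√1.477 = 0.527084
d₁ = (ln(S/K) + (r+σ²/2)T) / (σ√T) = (ln(121.09/100.32) + (0.0429+0.4337²/2)·1.477) / 0.527084 = (0.188169 + 0.202272) / 0.527084 = 0.740757
d₂ = d₁ − σ√T = 0.740757 − 0.527084 = 0.213673
e^{−rT} = e^{−0.0429·1.477} = 0.938602
N(−d₁) = 0.229420,  N(−d₂) = 0.415401
Put price V = K·e^{−rT}·N(−d₂) − S·N(−d₁) = 39.114405 − 27.780520 = 11.333885
Δ = −N(−d₁) = -0.229420

price = 11.333885
Δ = -0.229420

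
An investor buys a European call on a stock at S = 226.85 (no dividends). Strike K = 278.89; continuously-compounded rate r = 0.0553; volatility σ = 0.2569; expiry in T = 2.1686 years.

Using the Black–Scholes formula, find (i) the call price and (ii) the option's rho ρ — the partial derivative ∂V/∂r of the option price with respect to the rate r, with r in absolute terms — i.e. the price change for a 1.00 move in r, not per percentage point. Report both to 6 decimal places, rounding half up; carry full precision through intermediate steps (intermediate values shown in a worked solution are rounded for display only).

price = 26.229225
ρ = 181.290629

σ√T = 0.2569·√2.1686 = 0.378315
d₁ = (ln(S/K) + (r+σ²/2)T) / (σ√T) = (ln(226.85/278.89) + (0.0553+0.2569²/2)·2.1686) / 0.378315 = (-0.206528 + 0.191485) / 0.378315 = -0.039765
d₂ = d₁ − σ√T = -0.039765 − 0.378315 = -0.418080
e^{−rT} = e^{−0.0553·2.1686} = 0.886988
N(d₁) = 0.484140,  N(d₂) = 0.337944
Call price V = S·N(d₁) − K·e^{−rT}·N(d₂) = 109.827228 − 83.598003 = 26.229225
ρ = K·T·e^{−rT}·N(d₂) = 181.290629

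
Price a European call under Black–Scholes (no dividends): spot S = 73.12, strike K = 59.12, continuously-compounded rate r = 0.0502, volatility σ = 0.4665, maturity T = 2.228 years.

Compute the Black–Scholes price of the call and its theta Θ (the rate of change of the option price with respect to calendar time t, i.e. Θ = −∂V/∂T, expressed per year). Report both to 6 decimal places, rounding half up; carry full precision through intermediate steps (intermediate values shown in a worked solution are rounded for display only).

price = 29.015884
Θ = -4.724053

σ√T = 0.4665·√2.228 = 0.696321
d₁ = (ln(S/K) + (r+σ²/2)T) / (σ√T) = (ln(73.12/59.12) + (0.0502+0.4665²/2)·2.228) / 0.696321 = (0.212533 + 0.354277) / 0.696321 = 0.814006
d₂ = d₁ − σ√T = 0.814006 − 0.696321 = 0.117686
e^{−rT} = e^{−0.0502·2.228} = 0.894182
N(d₁) = 0.792179,  N(d₂) = 0.546842
Call price V = S·N(d₁) − K·e^{−rT}·N(d₂) = 57.924155 − 28.908271 = 29.015884
φ(d₁) = (1/√(2π))·e^{−d₁²/2} = 0.286436
Θ = −S·φ(d₁)·σ/(2√T) − r·K·e^{−rT}·N(d₂) = −3.272858 − 1.451195 = -4.724053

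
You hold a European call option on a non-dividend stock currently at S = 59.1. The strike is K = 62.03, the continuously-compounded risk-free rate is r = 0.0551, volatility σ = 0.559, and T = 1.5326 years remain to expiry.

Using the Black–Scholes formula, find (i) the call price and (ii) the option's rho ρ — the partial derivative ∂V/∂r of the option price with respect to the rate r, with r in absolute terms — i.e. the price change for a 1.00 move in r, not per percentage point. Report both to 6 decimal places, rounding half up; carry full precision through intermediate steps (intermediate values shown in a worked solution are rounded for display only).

price = 16.780334
ρ = 33.585708

σ√T = 0.559·√1.5326 = 0.692032
d₁ = (ln(S/K) + (r+σ²/2)T) / (σ√T) = (ln(59.1/62.03) + (0.0551+0.559²/2)·1.5326) / 0.692032 = (-0.048387 + 0.323900) / 0.692032 = 0.398122
d₂ = d₁ − σ√T = 0.398122 − 0.692032 = -0.293910
e^{−rT} = e^{−0.0551·1.5326} = 0.919021
N(d₁) = 0.654730,  N(d₂) = 0.384413
Call price V = S·N(d₁) − K·e^{−rT}·N(d₂) = 38.694537 − 21.914203 = 16.780334
ρ = K·T·e^{−rT}·N(d₂) = 33.585708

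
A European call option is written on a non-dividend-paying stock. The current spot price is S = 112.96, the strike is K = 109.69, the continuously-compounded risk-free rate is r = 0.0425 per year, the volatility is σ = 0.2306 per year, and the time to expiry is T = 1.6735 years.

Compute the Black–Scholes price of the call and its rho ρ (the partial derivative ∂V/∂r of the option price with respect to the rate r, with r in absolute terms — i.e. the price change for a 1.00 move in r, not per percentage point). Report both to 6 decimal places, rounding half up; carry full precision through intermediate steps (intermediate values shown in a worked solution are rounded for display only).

price = 18.864545
ρ = 98.211523

σ√T = 0.2306·√1.6735 = 0.298313
d₁ = (ln(S/K) + (r+σ²/2)T) / (σ√T) = (ln(112.96/109.69) + (0.0425+0.2306²/2)·1.6735) / 0.298313 = (0.029376 + 0.115619) / 0.298313 = 0.486049
d₂ = d₁ − σ√T = 0.486049 − 0.298313 = 0.187736
e^{−rT} = e^{−0.0425·1.6735} = 0.931347
N(d₁) = 0.686534,  N(d₂) = 0.574458
Call price V = S·N(d₁) − K·e^{−rT}·N(d₂) = 77.550844 − 58.686300 = 18.864545
ρ = K·T·e^{−rT}·N(d₂) = 98.211523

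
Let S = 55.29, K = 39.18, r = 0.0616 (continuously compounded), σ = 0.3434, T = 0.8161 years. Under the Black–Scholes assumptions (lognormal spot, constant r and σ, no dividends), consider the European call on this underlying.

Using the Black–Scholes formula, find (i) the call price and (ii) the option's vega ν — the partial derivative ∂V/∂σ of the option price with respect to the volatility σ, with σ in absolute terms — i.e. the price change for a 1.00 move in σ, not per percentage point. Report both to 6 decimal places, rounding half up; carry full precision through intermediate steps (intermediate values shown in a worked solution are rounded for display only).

σ√T = 0.3434·√0.8161 = 0.310222
d₁ = (ln(S/K) + (r+σ²/2)T) / (σ√T) = (ln(55.29/39.18) + (0.0616+0.3434²/2)·0.8161) / 0.310222 = (0.344426 + 0.098390) / 0.310222 = 1.427419
d₂ = d₁ − σ√T = 1.427419 − 0.310222 = 1.117197
e^{−rT} = e^{−0.0616·0.8161} = 0.950971
N(d₁) = 0.923270,  N(d₂) = 0.868045
Call price V = S·N(d₁) − K·e^{−rT}·N(d₂) = 51.047621 − 32.342526 = 18.705095
φ(d₁) = (1/√(2π))·e^{−d₁²/2} = 0.144035
ν = S·φ(d₁)·√T = 7.194249

price = 18.705095
ν = 7.194249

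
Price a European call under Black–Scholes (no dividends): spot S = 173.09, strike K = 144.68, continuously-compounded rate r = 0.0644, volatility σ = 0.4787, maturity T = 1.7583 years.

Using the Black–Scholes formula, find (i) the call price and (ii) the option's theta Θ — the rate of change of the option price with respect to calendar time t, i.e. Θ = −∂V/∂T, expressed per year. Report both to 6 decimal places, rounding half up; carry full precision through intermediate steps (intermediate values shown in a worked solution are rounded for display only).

price = 63.354424
Θ = -13.842348

σ√T = 0.4787·√1.7583 = 0.634761
d₁ = (ln(S/K) + (r+σ²/2)T) / (σ√T) = (ln(173.09/144.68) + (0.0644+0.4787²/2)·1.7583) / 0.634761 = (0.179287 + 0.314695) / 0.634761 = 0.778218
d₂ = d₁ − σ√T = 0.778218 − 0.634761 = 0.143458
e^{−rT} = e^{−0.0644·1.7583} = 0.892941
N(d₁) = 0.781780,  N(d₂) = 0.557036
Call price V = S·N(d₁) − K·e^{−rT}·N(d₂) = 135.318272 − 71.963849 = 63.354424
φ(d₁) = (1/√(2π))·e^{−d₁²/2} = 0.294714
Θ = −S·φ(d₁)·σ/(2√T) − r·K·e^{−rT}·N(d₂) = −9.207876 − 4.634472 = -13.842348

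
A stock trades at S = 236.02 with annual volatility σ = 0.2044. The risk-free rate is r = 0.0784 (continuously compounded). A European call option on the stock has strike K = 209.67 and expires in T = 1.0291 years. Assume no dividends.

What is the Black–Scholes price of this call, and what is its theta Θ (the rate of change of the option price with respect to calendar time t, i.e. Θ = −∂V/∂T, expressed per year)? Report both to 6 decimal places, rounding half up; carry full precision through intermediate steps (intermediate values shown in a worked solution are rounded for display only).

σ√T = 0.2044·√1.0291 = 0.207353
d₁ = (ln(S/K) + (r+σ²/2)T) / (σ√T) = (ln(236.02/209.67) + (0.0784+0.2044²/2)·1.0291) / 0.207353 = (0.118382 + 0.102179) / 0.207353 = 1.063698
d₂ = d₁ − σ√T = 1.063698 − 0.207353 = 0.856346
e^{−rT} = e^{−0.0784·1.0291} = 0.922488
N(d₁) = 0.856267,  N(d₂) = 0.804097
Call price V = S·N(d₁) − K·e^{−rT}·N(d₂) = 202.096204 − 155.526732 = 46.569472
φ(d₁) = (1/√(2π))·e^{−d₁²/2} = 0.226578
Θ = −S·φ(d₁)·σ/(2√T) − r·K·e^{−rT}·N(d₂) = −5.387520 − 12.193296 = -17.580816

price = 46.569472
Θ = -17.580816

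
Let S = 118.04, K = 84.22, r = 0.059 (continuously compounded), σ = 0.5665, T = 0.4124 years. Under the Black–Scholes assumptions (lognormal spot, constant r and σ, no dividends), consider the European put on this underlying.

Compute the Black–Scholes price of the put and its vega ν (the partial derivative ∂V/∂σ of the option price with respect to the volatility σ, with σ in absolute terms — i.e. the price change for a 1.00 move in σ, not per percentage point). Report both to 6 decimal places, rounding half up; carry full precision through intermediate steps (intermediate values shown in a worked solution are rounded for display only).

price = 2.983531
ν = 15.132403

σ√T = 0.5665·√0.4124 = 0.363797
d₁ = (ln(S/K) + (r+σ²/2)T) / (σ√T) = (ln(118.04/84.22) + (0.059+0.5665²/2)·0.4124) / 0.363797 = (0.337591 + 0.090506) / 0.363797 = 1.176746
d₂ = d₁ − σ√T = 1.176746 − 0.363797 = 0.812949
e^{−rT} = e^{−0.059·0.4124} = 0.975962
N(−d₁) = 0.119648,  N(−d₂) = 0.208124
Put price V = K·e^{−rT}·N(−d₂) − S·N(−d₁) = 17.106828 − 14.123296 = 2.983531
φ(d₁) = (1/√(2π))·e^{−d₁²/2} = 0.199627
ν = S·φ(d₁)·√T = 15.132403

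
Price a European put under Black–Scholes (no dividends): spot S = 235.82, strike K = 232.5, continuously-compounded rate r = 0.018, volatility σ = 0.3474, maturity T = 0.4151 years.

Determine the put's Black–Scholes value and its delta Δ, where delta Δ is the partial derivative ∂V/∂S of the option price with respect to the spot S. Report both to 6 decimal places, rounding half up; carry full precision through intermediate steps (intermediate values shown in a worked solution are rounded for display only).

σ√T = 0.3474·√0.4151 = 0.223824
d₁ = (ln(S/K) + (r+σ²/2)T) / (σ√T) = (ln(235.82/232.5) + (0.018+0.3474²/2)·0.4151) / 0.223824 = (0.014179 + 0.032520) / 0.223824 = 0.208641
d₂ = d₁ − σ√T = 0.208641 − 0.223824 = -0.015182
e^{−rT} = e^{−0.018·0.4151} = 0.992556
N(−d₁) = 0.417364,  N(−d₂) = 0.506057
Put price V = K·e^{−rT}·N(−d₂) − S·N(−d₁) = 116.782324 − 98.422796 = 18.359528
Δ = −N(−d₁) = -0.417364

price = 18.359528
Δ = -0.417364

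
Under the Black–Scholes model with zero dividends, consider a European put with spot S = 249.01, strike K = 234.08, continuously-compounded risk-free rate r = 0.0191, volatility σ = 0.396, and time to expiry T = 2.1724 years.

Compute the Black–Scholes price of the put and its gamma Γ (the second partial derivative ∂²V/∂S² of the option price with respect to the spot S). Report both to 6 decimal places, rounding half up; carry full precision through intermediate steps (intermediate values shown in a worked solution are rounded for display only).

σ√T = 0.396·√2.1724 = 0.583667
d₁ = (ln(S/K) + (r+σ²/2)T) / (σ√T) = (ln(249.01/234.08) + (0.0191+0.396²/2)·2.1724) / 0.583667 = (0.061830 + 0.211826) / 0.583667 = 0.468857
d₂ = d₁ − σ√T = 0.468857 − 0.583667 = -0.114810
e^{−rT} = e^{−0.0191·2.1724} = 0.959356
N(−d₁) = 0.319586,  N(−d₂) = 0.545702
Put price V = K·e^{−rT}·N(−d₂) − S·N(−d₁) = 122.546168 − 79.580065 = 42.966103
φ(d₁) = (1/√(2π))·e^{−d₁²/2} = 0.357417
Γ = φ(d₁) / (S·σ·√T) = 0.002459

price = 42.966103
Γ = 0.002459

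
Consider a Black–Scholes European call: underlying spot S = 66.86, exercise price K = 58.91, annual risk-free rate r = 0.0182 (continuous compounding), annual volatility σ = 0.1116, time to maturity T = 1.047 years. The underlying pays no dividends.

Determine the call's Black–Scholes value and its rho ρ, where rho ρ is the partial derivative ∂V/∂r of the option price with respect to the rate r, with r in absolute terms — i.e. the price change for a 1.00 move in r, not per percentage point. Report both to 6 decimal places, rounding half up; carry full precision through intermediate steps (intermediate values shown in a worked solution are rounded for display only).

σ√T = 0.1116·√1.047 = 0.114192
d₁ = (ln(S/K) + (r+σ²/2)T) / (σ√T) = (ln(66.86/58.91) + (0.0182+0.1116²/2)·1.047) / 0.114192 = (0.126590 + 0.025575) / 0.114192 = 1.332534
d₂ = d₁ − σ√T = 1.332534 − 0.114192 = 1.218342
e^{−rT} = e^{−0.0182·1.047} = 0.981125
N(d₁) = 0.908658,  N(d₂) = 0.888453
Call price V = S·N(d₁) − K·e^{−rT}·N(d₂) = 60.752849 − 51.350867 = 9.401982
ρ = K·T·e^{−rT}·N(d₂) = 53.764358

price = 9.401982
ρ = 53.764358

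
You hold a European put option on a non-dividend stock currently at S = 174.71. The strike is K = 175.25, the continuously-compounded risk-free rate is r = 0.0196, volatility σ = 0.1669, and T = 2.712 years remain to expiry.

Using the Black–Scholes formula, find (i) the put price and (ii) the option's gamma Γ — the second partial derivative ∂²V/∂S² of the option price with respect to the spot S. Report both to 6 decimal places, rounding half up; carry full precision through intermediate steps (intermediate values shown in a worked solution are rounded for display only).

σ√T = 0.1669·√2.712 = 0.274853
d₁ = (ln(S/K) + (r+σ²/2)T) / (σ√T) = (ln(174.71/175.25) + (0.0196+0.1669²/2)·2.712) / 0.274853 = (-0.003086 + 0.090927) / 0.274853 = 0.319593
d₂ = d₁ − σ√T = 0.319593 − 0.274853 = 0.044740
e^{−rT} = e^{−0.0196·2.712} = 0.948233
N(−d₁) = 0.374638,  N(−d₂) = 0.482157
Put price V = K·e^{−rT}·N(−d₂) − S·N(−d₁) = 80.123842 − 65.453057 = 14.670785
φ(d₁) = (1/√(2π))·e^{−d₁²/2} = 0.379080
Γ = φ(d₁) / (S·σ·√T) = 0.007894

price = 14.670785
Γ = 0.007894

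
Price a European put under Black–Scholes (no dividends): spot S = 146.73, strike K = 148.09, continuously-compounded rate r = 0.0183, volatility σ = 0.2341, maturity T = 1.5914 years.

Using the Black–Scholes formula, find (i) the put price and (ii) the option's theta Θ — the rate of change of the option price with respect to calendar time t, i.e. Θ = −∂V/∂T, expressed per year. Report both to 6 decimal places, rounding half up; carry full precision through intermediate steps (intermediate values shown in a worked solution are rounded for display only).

price = 15.647867
Θ = -3.906906

σ√T = 0.2341·√1.5914 = 0.295319
d₁ = (ln(S/K) + (r+σ²/2)T) / (σ√T) = (ln(146.73/148.09) + (0.0183+0.2341²/2)·1.5914) / 0.295319 = (-0.009226 + 0.072729) / 0.295319 = 0.215033
d₂ = d₁ − σ√T = 0.215033 − 0.295319 = -0.080286
e^{−rT} = e^{−0.0183·1.5914} = 0.971297
N(−d₁) = 0.414871,  N(−d₂) = 0.531995
Put price V = K·e^{−rT}·N(−d₂) − S·N(−d₁) = 76.521879 − 60.874012 = 15.647867
φ(d₁) = (1/√(2π))·e^{−d₁²/2} = 0.389825
Θ = −S·φ(d₁)·σ/(2√T) + r·K·e^{−rT}·N(−d₂) = −5.307256 + 1.400350 = -3.906906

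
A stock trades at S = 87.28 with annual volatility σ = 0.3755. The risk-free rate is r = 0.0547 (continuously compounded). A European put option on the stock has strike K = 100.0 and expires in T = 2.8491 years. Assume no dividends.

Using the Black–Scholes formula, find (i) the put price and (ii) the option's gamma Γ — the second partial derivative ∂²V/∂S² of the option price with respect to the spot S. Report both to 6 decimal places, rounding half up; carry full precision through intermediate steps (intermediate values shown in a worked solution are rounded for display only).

price = 20.647351
Γ = 0.006788

σ√T = 0.3755·√2.8491 = 0.633817
d₁ = (ln(S/K) + (r+σ²/2)T) / (σ√T) = (ln(87.28/100.0) + (0.0547+0.3755²/2)·2.8491) / 0.633817 = (-0.136049 + 0.356708) / 0.633817 = 0.348143
d₂ = d₁ − σ√T = 0.348143 − 0.633817 = -0.285674
e^{−rT} = e^{−0.0547·2.8491} = 0.855691
N(−d₁) = 0.363866,  N(−d₂) = 0.612436
Put price V = K·e^{−rT}·N(−d₂) − S·N(−d₁) = 52.405614 − 31.758263 = 20.647351
φ(d₁) = (1/√(2π))·e^{−d₁²/2} = 0.375484
Γ = φ(d₁) / (S·σ·√T) = 0.006788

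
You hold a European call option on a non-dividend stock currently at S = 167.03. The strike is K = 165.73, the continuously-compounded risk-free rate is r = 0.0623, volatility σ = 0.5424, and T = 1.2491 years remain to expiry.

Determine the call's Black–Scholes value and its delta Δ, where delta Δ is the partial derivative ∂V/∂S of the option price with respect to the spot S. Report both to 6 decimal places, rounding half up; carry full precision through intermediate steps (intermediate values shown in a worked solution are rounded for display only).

price = 45.374135
Δ = 0.671610

σ√T = 0.5424·√1.2491 = 0.606203
d₁ = (ln(S/K) + (r+σ²/2)T) / (σ√T) = (ln(167.03/165.73) + (0.0623+0.5424²/2)·1.2491) / 0.606203 = (0.007813 + 0.261560) / 0.606203 = 0.444362
d₂ = d₁ − σ√T = 0.444362 − 0.606203 = -0.161841
e^{−rT} = e^{−0.0623·1.2491} = 0.925132
N(d₁) = 0.671610,  N(d₂) = 0.435715
Call price V = S·N(d₁) − K·e^{−rT}·N(d₂) = 112.178936 − 66.804801 = 45.374135
Δ = N(d₁) = 0.671610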